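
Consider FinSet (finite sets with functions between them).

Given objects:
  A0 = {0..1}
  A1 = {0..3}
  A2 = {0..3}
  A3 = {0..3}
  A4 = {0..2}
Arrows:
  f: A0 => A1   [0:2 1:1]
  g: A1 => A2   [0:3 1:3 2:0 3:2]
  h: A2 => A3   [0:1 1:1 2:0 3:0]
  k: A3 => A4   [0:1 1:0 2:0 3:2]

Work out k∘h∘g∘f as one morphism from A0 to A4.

  0 f=>2 g=>0 h=>1 k=>0
  1 f=>1 g=>3 h=>0 k=>1
result: [0:0 1:1]

Answer: [0:0 1:1]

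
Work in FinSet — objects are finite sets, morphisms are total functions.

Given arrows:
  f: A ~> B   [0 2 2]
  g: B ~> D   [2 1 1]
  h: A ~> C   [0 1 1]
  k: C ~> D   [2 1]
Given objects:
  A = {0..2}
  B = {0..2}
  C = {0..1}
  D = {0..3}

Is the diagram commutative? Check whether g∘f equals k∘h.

1) trace f;g:
  0 f~>0 g~>2
  1 f~>2 g~>1
  2 f~>2 g~>1
  result₁ = [2 1 1]
2) trace h;k:
  0 h~>0 k~>2
  1 h~>1 k~>1
  2 h~>1 k~>1
  result₂ = [2 1 1]
Equal? equal; square commutes

Answer: COMMUTES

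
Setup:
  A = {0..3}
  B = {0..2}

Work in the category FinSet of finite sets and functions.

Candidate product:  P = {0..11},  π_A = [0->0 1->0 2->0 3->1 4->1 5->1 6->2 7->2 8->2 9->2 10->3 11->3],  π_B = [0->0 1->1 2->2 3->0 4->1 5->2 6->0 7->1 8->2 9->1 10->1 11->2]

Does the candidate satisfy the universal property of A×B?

Answer: NOT A VALID PRODUCT — duplicate pair at indices 7,9

Derivation:
|A|·|B| = 4·3 = 12;  |P| = 12
Check the pairing map k ↦ (π_A(k), π_B(k)):
  0 -> (0,0)
  1 -> (0,1)
  2 -> (0,2)
  3 -> (1,0)
  4 -> (1,1)
  5 -> (1,2)
  6 -> (2,0)
  7 -> (2,1)
  8 -> (2,2)
  9 -> (2,1)  ✗ repeats pair of k=7
  10 -> (3,1)
  11 -> (3,2)
distinct pairs in image: 11 / 12 needed
  → (2,1) hit at k=7 and k=9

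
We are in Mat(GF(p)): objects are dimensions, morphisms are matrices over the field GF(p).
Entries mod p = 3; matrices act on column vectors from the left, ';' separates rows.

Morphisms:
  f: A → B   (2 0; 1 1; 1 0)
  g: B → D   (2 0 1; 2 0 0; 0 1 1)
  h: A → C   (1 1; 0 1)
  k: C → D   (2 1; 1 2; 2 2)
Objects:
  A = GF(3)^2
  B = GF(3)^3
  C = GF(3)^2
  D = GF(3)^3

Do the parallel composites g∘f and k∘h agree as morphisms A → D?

Answer: COMMUTES

Derivation:
1) trace f;g:
  e0=[1,0] f→[2,1,1] g→[2,1,2]
  e1=[0,1] f→[0,1,0] g→[0,0,1]
  composite₁ = (2 0; 1 0; 2 1)
2) trace h;k:
  e0=[1,0] h→[1,0] k→[2,1,2]
  e1=[0,1] h→[1,1] k→[0,0,1]
  composite₂ = (2 0; 1 0; 2 1)
Equal? YES — commutes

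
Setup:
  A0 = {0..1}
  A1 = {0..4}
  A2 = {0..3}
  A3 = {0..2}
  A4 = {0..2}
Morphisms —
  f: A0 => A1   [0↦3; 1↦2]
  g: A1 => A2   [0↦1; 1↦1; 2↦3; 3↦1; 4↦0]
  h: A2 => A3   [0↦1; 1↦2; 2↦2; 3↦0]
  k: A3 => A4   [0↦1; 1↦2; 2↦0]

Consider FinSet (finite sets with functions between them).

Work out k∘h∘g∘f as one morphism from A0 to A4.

Answer: [0↦0; 1↦1]

Trace:
  0 f=>3 g=>1 h=>2 k=>0
  1 f=>2 g=>3 h=>0 k=>1
composite: [0↦0; 1↦1]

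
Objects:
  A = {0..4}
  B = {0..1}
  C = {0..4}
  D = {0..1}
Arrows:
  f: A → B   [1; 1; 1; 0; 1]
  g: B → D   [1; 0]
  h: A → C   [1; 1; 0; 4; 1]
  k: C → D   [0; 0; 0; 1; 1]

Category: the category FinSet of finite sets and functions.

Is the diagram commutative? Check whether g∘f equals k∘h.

1) trace f;g:
  0 f→1 g→0
  1 f→1 g→0
  2 f→1 g→0
  3 f→0 g→1
  4 f→1 g→0
  result₁ = [0; 0; 0; 1; 0]
2) trace h;k:
  0 h→1 k→0
  1 h→1 k→0
  2 h→0 k→0
  3 h→4 k→1
  4 h→1 k→0
  result₂ = [0; 0; 0; 1; 0]
Equal? equal; square commutes

Answer: COMMUTES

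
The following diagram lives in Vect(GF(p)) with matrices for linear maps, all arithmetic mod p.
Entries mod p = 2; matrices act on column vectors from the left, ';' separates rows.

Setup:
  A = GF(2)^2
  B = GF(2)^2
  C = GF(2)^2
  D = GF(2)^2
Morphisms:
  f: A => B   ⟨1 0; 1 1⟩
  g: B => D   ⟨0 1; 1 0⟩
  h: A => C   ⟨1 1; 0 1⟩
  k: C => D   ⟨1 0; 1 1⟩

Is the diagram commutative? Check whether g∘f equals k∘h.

Answer: COMMUTES

Work:
1) trace f;g:
  e0=⟨1,0⟩ f=>⟨1,1⟩ g=>⟨1,1⟩
  e1=⟨0,1⟩ f=>⟨0,1⟩ g=>⟨1,0⟩
  ⟦path⟧₁ = ⟨1 1; 1 0⟩
2) trace h;k:
  e0=⟨1,0⟩ h=>⟨1,0⟩ k=>⟨1,1⟩
  e1=⟨0,1⟩ h=>⟨1,1⟩ k=>⟨1,0⟩
  ⟦path⟧₂ = ⟨1 1; 1 0⟩
Equal? same morphism ✓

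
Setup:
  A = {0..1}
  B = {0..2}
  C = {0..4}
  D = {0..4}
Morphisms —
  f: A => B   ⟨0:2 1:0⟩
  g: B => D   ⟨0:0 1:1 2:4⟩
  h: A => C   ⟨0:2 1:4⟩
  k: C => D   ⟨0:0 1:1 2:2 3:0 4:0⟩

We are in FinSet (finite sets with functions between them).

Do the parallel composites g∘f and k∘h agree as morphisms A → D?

1) trace f;g:
  0 f=>2 g=>4
  1 f=>0 g=>0
  composite₁ = ⟨0:4 1:0⟩
2) trace h;k:
  0 h=>2 k=>2
  1 h=>4 k=>0
  composite₂ = ⟨0:2 1:0⟩
Equal? differ; not commutative

Answer: DOES NOT COMMUTE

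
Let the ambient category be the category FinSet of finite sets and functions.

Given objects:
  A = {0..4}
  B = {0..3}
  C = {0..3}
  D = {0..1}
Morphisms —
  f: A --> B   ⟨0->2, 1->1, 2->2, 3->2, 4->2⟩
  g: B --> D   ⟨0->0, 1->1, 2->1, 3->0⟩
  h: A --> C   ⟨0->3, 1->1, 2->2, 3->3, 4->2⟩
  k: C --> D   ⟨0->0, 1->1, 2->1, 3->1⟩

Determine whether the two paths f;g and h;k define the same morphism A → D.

Answer: COMMUTES

Work:
Along f;g (path 1):
  0 f-->2 g-->1
  1 f-->1 g-->1
  2 f-->2 g-->1
  3 f-->2 g-->1
  4 f-->2 g-->1
  result₁ = ⟨0->1, 1->1, 2->1, 3->1, 4->1⟩
Along h;k (path 2):
  0 h-->3 k-->1
  1 h-->1 k-->1
  2 h-->2 k-->1
  3 h-->3 k-->1
  4 h-->2 k-->1
  result₂ = ⟨0->1, 1->1, 2->1, 3->1, 4->1⟩
Equal? same morphism ✓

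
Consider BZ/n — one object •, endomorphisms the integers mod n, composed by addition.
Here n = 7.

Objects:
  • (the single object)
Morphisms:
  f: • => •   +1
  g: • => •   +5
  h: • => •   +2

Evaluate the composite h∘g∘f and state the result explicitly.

  0 +1≡1 +5≡6 +2≡1  (mod 7)
⟦path⟧: +1

Answer: +1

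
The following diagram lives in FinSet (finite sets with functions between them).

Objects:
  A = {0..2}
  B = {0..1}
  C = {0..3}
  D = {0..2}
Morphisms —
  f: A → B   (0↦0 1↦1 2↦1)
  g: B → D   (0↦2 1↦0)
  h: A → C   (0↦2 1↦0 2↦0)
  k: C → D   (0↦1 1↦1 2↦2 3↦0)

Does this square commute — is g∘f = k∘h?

Along f;g (path 1):
  0 f→0 g→2
  1 f→1 g→0
  2 f→1 g→0
  ⟦path⟧₁ = (0↦2 1↦0 2↦0)
Along h;k (path 2):
  0 h→2 k→2
  1 h→0 k→1
  2 h→0 k→1
  ⟦path⟧₂ = (0↦2 1↦1 2↦1)
Equal? differ; not commutative

Answer: DOES NOT COMMUTE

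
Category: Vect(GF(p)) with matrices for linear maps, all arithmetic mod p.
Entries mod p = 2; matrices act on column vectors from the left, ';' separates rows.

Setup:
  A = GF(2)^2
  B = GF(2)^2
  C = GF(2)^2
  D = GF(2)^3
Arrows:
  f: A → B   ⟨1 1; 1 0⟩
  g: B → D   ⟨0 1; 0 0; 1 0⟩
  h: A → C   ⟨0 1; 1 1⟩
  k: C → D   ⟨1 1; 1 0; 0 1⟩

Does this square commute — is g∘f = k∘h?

1) trace f;g:
  e0=[1,0] f→[1,1] g→[1,0,1]
  e1=[0,1] f→[1,0] g→[0,0,1]
  ⟦path⟧₁ = ⟨1 0; 0 0; 1 1⟩
2) trace h;k:
  e0=[1,0] h→[0,1] k→[1,0,1]
  e1=[0,1] h→[1,1] k→[0,1,1]
  ⟦path⟧₂ = ⟨1 0; 0 1; 1 1⟩
Equal? distinct morphisms ✗

Answer: DOES NOT COMMUTE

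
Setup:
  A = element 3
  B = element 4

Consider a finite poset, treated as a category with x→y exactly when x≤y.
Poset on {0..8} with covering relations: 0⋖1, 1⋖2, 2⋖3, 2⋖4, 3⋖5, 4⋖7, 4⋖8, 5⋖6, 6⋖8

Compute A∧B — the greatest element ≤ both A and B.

Answer: A∧B = 2

Trace:
{x : x<=A ∧ x<=B} = {0,1,2}  (A=3, B=4)
  0 <= 2
  1 <= 2
  2 <= 2
glb = 2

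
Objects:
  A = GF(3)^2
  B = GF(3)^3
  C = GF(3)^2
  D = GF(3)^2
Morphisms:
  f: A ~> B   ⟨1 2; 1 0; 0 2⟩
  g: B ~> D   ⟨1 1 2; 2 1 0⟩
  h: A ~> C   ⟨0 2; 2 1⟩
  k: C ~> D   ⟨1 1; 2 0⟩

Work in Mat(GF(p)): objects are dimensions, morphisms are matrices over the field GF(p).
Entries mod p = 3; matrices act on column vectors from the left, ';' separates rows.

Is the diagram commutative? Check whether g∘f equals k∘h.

Answer: COMMUTES

Derivation:
Along f;g (path 1):
  e0=⟨1,0⟩ f~>⟨1,1,0⟩ g~>⟨2,0⟩
  e1=⟨0,1⟩ f~>⟨2,0,2⟩ g~>⟨0,1⟩
  composite₁ = ⟨2 0; 0 1⟩
Along h;k (path 2):
  e0=⟨1,0⟩ h~>⟨0,2⟩ k~>⟨2,0⟩
  e1=⟨0,1⟩ h~>⟨2,1⟩ k~>⟨0,1⟩
  composite₂ = ⟨2 0; 0 1⟩
Equal? same morphism ✓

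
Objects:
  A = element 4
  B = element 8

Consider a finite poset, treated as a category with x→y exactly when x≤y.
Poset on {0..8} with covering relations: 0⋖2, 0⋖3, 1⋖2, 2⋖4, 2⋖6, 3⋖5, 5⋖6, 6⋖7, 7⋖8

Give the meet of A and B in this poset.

Common predecessors of 4,8: {0,1,2}
  0 ≤ 2
  1 ≤ 2
  2 ≤ 2
glb = 2

Answer: A∧B = 2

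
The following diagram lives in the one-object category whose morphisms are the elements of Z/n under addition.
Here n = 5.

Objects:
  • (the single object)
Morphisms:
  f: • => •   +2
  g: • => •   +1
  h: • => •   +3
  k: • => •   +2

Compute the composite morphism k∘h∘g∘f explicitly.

Answer: +3

Work:
  0 +2≡2 +1≡3 +3≡1 +2≡3  (mod 5)
result: +3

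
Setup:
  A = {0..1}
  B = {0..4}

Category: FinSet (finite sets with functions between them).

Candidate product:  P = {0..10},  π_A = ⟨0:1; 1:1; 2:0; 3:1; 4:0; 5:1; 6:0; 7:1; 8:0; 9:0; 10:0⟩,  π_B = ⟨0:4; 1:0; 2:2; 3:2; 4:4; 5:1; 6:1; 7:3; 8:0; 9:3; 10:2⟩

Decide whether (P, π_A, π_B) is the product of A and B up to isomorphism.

Answer: NOT A VALID PRODUCT — |P|=11 ≠ |A|·|B|=10

Work:
|A|·|B| = 2·5 = 10;  |P| = 11
  → cardinalities differ; no bijection possible.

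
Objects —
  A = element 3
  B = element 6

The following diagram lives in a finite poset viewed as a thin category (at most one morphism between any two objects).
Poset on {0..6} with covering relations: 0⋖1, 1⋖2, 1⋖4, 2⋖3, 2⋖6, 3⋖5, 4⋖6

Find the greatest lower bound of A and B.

{x : x<=A ∧ x<=B} = {0,1,2}  (A=3, B=6)
  0 <= 2
  1 <= 2
  2 <= 2
glb = 2

Answer: A∧B = 2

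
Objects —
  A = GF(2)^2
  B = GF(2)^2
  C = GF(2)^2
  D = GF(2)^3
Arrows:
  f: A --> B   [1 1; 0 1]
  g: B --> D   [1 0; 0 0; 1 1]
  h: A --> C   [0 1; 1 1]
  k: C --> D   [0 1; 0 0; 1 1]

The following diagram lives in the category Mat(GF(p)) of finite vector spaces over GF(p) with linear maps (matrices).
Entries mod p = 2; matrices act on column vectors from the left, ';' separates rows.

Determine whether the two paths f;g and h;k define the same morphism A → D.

1) trace f;g:
  e0=[1,0] f-->[1,0] g-->[1,0,1]
  e1=[0,1] f-->[1,1] g-->[1,0,0]
  composite₁ = [1 1; 0 0; 1 0]
2) trace h;k:
  e0=[1,0] h-->[0,1] k-->[1,0,1]
  e1=[0,1] h-->[1,1] k-->[1,0,0]
  composite₂ = [1 1; 0 0; 1 0]
Equal? equal; square commutes

Answer: COMMUTES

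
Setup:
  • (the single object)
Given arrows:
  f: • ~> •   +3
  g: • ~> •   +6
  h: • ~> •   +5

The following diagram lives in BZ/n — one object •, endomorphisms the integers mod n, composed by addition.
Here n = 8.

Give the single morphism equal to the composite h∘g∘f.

  0 +3≡3 +6≡1 +5≡6  (mod 8)
⟦path⟧: +6

Answer: +6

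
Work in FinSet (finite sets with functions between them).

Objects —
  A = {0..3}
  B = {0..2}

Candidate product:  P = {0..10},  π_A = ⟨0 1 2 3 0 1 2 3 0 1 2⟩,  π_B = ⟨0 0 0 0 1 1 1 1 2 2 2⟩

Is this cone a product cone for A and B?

|A|·|B| = 4·3 = 12;  |P| = 11
  → cardinalities differ; no bijection possible.

Answer: NOT A VALID PRODUCT — |P|=11 ≠ |A|·|B|=12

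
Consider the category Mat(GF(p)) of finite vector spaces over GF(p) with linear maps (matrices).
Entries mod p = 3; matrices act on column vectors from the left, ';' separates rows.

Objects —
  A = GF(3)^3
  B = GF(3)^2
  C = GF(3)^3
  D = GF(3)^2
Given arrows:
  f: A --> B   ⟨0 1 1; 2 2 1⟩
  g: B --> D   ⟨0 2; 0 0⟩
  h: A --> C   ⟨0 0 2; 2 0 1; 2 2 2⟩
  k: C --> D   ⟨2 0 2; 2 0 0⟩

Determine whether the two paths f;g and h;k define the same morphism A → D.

1) trace f;g:
  e0=(1,0,0) f-->(0,2) g-->(1,0)
  e1=(0,1,0) f-->(1,2) g-->(1,0)
  e2=(0,0,1) f-->(1,1) g-->(2,0)
  ⟦path⟧₁ = ⟨1 1 2; 0 0 0⟩
2) trace h;k:
  e0=(1,0,0) h-->(0,2,2) k-->(1,0)
  e1=(0,1,0) h-->(0,0,2) k-->(1,0)
  e2=(0,0,1) h-->(2,1,2) k-->(2,1)
  ⟦path⟧₂ = ⟨1 1 2; 0 0 1⟩
Equal? differ; not commutative

Answer: DOES NOT COMMUTE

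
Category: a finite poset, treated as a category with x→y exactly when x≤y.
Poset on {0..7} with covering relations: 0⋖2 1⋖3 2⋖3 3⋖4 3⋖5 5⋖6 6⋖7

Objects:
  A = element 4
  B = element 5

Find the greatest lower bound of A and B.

{x : x<=A ∧ x<=B} = {0,1,2,3}  (A=4, B=5)
  0 <= 3
  1 <= 3
  2 <= 3
  3 <= 3
glb = 3

Answer: A∧B = 3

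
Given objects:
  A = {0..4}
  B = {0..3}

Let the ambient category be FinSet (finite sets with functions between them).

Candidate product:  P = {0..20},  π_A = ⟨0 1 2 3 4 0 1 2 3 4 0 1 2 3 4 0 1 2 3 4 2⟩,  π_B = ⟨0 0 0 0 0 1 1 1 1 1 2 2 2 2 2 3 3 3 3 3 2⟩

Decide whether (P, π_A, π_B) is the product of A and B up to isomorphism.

|A|·|B| = 5·4 = 20;  |P| = 21
  → cardinalities differ; no bijection possible.

Answer: NOT A VALID PRODUCT — |P|=21 ≠ |A|·|B|=20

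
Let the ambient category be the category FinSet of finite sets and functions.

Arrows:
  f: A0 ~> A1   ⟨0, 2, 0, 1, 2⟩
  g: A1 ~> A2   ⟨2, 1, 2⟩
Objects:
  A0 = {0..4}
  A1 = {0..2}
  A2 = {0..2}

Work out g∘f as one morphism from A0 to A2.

  0 f~>0 g~>2
  1 f~>2 g~>2
  2 f~>0 g~>2
  3 f~>1 g~>1
  4 f~>2 g~>2
⟦path⟧: ⟨2, 2, 2, 1, 2⟩

Answer: ⟨2, 2, 2, 1, 2⟩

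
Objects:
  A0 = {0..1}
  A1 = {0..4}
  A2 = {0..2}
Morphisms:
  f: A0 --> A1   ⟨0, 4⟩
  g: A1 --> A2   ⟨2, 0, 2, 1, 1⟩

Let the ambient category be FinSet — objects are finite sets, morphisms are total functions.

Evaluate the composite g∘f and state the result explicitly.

  0 f-->0 g-->2
  1 f-->4 g-->1
⟦path⟧: ⟨2, 1⟩

Answer: ⟨2, 1⟩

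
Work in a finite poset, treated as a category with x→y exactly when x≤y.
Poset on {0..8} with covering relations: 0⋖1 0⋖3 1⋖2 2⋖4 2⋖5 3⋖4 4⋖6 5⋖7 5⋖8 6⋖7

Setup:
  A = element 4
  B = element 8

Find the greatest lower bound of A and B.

Answer: A∧B = 2

Work:
{x : x⊑A ∧ x⊑B} = {0,1,2}  (A=4, B=8)
  0 ⊑ 2
  1 ⊑ 2
  2 ⊑ 2
glb = 2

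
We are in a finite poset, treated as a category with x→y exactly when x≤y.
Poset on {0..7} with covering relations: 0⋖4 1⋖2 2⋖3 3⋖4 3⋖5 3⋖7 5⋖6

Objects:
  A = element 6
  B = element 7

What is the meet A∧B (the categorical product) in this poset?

Answer: A∧B = 3

Work:
Lower bounds of A=6 and B=7: {1,2,3}
  1 ≤ 3
  2 ≤ 3
  3 ≤ 3
glb = 3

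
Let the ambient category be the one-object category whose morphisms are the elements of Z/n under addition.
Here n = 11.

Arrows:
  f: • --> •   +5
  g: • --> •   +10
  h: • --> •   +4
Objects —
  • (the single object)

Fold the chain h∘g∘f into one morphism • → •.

  0 +5≡5 +10≡4 +4≡8  (mod 11)
composite: +8

Answer: +8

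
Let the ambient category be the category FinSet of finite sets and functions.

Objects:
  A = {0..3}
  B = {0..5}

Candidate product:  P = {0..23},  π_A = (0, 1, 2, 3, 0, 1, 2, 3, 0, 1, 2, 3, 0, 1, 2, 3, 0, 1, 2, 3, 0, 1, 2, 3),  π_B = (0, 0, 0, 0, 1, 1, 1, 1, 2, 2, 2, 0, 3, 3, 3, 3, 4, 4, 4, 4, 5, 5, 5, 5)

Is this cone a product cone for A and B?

|A|·|B| = 4·6 = 24;  |P| = 24
Check the pairing map k ↦ (π_A(k), π_B(k)):
  0 -> (0,0)
  1 -> (1,0)
  2 -> (2,0)
  3 -> (3,0)
  4 -> (0,1)
  5 -> (1,1)
  6 -> (2,1)
  7 -> (3,1)
  8 -> (0,2)
  9 -> (1,2)
  10 -> (2,2)
  11 -> (3,0)  ✗ repeats pair of k=3
  12 -> (0,3)
  13 -> (1,3)
  14 -> (2,3)
  15 -> (3,3)
  16 -> (0,4)
  17 -> (1,4)
  18 -> (2,4)
  19 -> (3,4)
  20 -> (0,5)
  21 -> (1,5)
  22 -> (2,5)
  23 -> (3,5)
distinct pairs in image: 23 / 24 needed
  → (3,0) hit at k=3 and k=11

Answer: NOT A VALID PRODUCT — duplicate pair at indices 3,11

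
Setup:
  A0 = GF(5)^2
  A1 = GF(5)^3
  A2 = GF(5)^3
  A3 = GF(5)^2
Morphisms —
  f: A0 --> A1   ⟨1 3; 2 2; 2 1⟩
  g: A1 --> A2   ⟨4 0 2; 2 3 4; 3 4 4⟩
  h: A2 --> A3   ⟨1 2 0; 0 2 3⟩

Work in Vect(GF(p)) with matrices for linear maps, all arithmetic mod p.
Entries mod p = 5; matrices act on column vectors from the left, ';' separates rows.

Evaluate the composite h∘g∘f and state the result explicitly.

Answer: ⟨0 1; 4 0⟩

Derivation:
  e0=[1,0] f-->[1,2,2] g-->[3,1,4] h-->[0,4]
  e1=[0,1] f-->[3,2,1] g-->[4,1,1] h-->[1,0]
composite: ⟨0 1; 4 0⟩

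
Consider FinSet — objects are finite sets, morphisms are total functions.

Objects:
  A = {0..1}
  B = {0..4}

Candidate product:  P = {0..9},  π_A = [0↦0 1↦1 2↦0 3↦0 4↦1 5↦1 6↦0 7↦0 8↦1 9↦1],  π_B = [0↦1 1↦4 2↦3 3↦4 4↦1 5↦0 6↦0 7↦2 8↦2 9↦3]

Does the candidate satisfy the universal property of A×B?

|A|·|B| = 2·5 = 10;  |P| = 10
Check the pairing map k ↦ (π_A(k), π_B(k)):
  0 ↦ (0,1)
  1 ↦ (1,4)
  2 ↦ (0,3)
  3 ↦ (0,4)
  4 ↦ (1,1)
  5 ↦ (1,0)
  6 ↦ (0,0)
  7 ↦ (0,2)
  8 ↦ (1,2)
  9 ↦ (1,3)
distinct pairs in image: 10 / 10 needed
  → bijection onto A×B; projections well-typed.

Answer: VALID PRODUCT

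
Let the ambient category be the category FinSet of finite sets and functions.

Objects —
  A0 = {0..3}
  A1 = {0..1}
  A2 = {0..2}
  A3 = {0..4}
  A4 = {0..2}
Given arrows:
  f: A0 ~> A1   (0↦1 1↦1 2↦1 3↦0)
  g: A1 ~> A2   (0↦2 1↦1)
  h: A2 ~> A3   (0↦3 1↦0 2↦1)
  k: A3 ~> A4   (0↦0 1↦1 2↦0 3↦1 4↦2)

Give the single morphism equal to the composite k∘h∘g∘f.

  0 f~>1 g~>1 h~>0 k~>0
  1 f~>1 g~>1 h~>0 k~>0
  2 f~>1 g~>1 h~>0 k~>0
  3 f~>0 g~>2 h~>1 k~>1
composite: (0↦0 1↦0 2↦0 3↦1)

Answer: (0↦0 1↦0 2↦0 3↦1)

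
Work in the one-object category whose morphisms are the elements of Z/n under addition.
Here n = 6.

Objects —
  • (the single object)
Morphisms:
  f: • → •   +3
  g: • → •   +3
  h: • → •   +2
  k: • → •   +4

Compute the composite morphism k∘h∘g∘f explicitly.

  0 +3≡3 +3≡0 +2≡2 +4≡0  (mod 6)
composite: +0

Answer: +0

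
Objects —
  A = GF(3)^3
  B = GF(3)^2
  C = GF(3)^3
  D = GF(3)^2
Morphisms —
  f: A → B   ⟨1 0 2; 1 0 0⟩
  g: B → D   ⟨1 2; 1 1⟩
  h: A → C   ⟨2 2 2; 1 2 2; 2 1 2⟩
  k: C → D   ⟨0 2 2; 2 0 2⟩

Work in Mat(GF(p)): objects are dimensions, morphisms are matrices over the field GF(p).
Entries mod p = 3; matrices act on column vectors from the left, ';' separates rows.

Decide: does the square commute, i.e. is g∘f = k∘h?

Answer: COMMUTES

Derivation:
Along f;g (path 1):
  e0=(1,0,0) f→(1,1) g→(0,2)
  e1=(0,1,0) f→(0,0) g→(0,0)
  e2=(0,0,1) f→(2,0) g→(2,2)
  composite₁ = ⟨0 0 2; 2 0 2⟩
Along h;k (path 2):
  e0=(1,0,0) h→(2,1,2) k→(0,2)
  e1=(0,1,0) h→(2,2,1) k→(0,0)
  e2=(0,0,1) h→(2,2,2) k→(2,2)
  composite₂ = ⟨0 0 2; 2 0 2⟩
Equal? same morphism ✓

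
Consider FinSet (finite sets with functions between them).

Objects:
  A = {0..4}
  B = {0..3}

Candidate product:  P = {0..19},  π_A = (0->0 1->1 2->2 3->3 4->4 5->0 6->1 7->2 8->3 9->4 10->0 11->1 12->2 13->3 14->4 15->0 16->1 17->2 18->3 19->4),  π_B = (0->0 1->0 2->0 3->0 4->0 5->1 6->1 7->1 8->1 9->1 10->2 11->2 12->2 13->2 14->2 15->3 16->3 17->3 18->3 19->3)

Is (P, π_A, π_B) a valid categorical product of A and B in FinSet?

|A|·|B| = 5·4 = 20;  |P| = 20
Check the pairing map k ↦ (π_A(k), π_B(k)):
  0 -> (0,0)
  1 -> (1,0)
  2 -> (2,0)
  3 -> (3,0)
  4 -> (4,0)
  5 -> (0,1)
  6 -> (1,1)
  7 -> (2,1)
  8 -> (3,1)
  9 -> (4,1)
  10 -> (0,2)
  11 -> (1,2)
  12 -> (2,2)
  13 -> (3,2)
  14 -> (4,2)
  15 -> (0,3)
  16 -> (1,3)
  17 -> (2,3)
  18 -> (3,3)
  19 -> (4,3)
distinct pairs in image: 20 / 20 needed
  → bijection onto A×B; projections well-typed.

Answer: VALID PRODUCT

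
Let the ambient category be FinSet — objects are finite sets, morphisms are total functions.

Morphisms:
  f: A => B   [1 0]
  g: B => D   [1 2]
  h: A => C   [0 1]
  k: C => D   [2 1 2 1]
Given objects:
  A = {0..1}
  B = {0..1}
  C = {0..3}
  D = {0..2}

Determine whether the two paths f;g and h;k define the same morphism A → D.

Answer: COMMUTES

Derivation:
1) trace f;g:
  0 f=>1 g=>2
  1 f=>0 g=>1
  ⟦path⟧₁ = [2 1]
2) trace h;k:
  0 h=>0 k=>2
  1 h=>1 k=>1
  ⟦path⟧₂ = [2 1]
Equal? YES — commutes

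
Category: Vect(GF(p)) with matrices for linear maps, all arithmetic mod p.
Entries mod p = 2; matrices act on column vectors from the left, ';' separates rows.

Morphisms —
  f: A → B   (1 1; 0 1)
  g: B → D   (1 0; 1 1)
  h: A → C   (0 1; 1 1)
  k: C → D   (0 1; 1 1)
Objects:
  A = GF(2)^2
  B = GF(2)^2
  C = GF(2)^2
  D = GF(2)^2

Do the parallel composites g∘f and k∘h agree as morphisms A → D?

1) trace f;g:
  e0=(1,0) f→(1,0) g→(1,1)
  e1=(0,1) f→(1,1) g→(1,0)
  result₁ = (1 1; 1 0)
2) trace h;k:
  e0=(1,0) h→(0,1) k→(1,1)
  e1=(0,1) h→(1,1) k→(1,0)
  result₂ = (1 1; 1 0)
Equal? same morphism ✓

Answer: COMMUTES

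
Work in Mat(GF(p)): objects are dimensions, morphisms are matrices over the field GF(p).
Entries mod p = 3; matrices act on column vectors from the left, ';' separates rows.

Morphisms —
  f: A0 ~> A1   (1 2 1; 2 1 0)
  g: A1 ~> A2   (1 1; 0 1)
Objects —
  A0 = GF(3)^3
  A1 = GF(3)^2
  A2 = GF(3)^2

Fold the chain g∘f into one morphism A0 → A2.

Answer: (0 0 1; 2 1 0)

Derivation:
  e0=(1,0,0) f~>(1,2) g~>(0,2)
  e1=(0,1,0) f~>(2,1) g~>(0,1)
  e2=(0,0,1) f~>(1,0) g~>(1,0)
composite: (0 0 1; 2 1 0)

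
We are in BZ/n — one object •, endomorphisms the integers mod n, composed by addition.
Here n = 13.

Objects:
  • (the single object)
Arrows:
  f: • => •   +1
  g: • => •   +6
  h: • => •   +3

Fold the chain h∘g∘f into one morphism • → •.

  0 +1≡1 +6≡7 +3≡10  (mod 13)
composite: +10

Answer: +10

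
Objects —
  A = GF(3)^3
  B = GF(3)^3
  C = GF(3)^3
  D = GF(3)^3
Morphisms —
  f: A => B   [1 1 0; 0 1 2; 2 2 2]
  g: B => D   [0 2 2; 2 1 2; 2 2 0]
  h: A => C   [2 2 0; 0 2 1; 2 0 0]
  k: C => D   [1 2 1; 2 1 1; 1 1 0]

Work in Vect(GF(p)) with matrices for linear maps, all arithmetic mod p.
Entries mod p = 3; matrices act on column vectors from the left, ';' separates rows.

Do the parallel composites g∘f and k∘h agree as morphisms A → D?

Path 1 = f;g:
  e0=⟨1,0,0⟩ f=>⟨1,0,2⟩ g=>⟨1,0,2⟩
  e1=⟨0,1,0⟩ f=>⟨1,1,2⟩ g=>⟨0,1,1⟩
  e2=⟨0,0,1⟩ f=>⟨0,2,2⟩ g=>⟨2,0,1⟩
  ⟦path⟧₁ = [1 0 2; 0 1 0; 2 1 1]
Path 2 = h;k:
  e0=⟨1,0,0⟩ h=>⟨2,0,2⟩ k=>⟨1,0,2⟩
  e1=⟨0,1,0⟩ h=>⟨2,2,0⟩ k=>⟨0,0,1⟩
  e2=⟨0,0,1⟩ h=>⟨0,1,0⟩ k=>⟨2,1,1⟩
  ⟦path⟧₂ = [1 0 2; 0 0 1; 2 1 1]
Equal? NO — does not commute

Answer: DOES NOT COMMUTE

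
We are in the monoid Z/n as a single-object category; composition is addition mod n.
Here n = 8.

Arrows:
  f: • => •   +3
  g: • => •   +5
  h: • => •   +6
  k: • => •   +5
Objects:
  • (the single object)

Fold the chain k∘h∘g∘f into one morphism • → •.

Answer: +3

Trace:
  0 +3≡3 +5≡0 +6≡6 +5≡3  (mod 8)
result: +3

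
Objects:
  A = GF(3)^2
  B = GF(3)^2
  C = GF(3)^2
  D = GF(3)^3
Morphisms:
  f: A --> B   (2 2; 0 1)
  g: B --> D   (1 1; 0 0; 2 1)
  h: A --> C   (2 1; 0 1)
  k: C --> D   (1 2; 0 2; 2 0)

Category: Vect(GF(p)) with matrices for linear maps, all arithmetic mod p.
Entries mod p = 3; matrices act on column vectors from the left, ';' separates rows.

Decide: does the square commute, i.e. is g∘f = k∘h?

Answer: DOES NOT COMMUTE

Work:
1) trace f;g:
  e0=(1,0) f-->(2,0) g-->(2,0,1)
  e1=(0,1) f-->(2,1) g-->(0,0,2)
  composite₁ = (2 0; 0 0; 1 2)
2) trace h;k:
  e0=(1,0) h-->(2,0) k-->(2,0,1)
  e1=(0,1) h-->(1,1) k-->(0,2,2)
  composite₂ = (2 0; 0 2; 1 2)
Equal? distinct morphisms ✗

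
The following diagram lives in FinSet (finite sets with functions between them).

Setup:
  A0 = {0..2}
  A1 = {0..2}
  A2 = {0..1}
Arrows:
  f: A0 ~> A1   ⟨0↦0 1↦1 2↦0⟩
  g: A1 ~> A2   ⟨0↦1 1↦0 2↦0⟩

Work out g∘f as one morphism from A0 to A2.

Answer: ⟨0↦1 1↦0 2↦1⟩

Trace:
  0 f~>0 g~>1
  1 f~>1 g~>0
  2 f~>0 g~>1
⟦path⟧: ⟨0↦1 1↦0 2↦1⟩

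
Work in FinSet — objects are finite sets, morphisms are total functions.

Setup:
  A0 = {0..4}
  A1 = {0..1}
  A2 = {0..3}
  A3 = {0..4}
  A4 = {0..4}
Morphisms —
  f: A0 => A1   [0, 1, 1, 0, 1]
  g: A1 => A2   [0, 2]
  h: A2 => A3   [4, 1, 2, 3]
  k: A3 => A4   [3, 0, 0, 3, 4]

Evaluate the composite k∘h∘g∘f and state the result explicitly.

Answer: [4, 0, 0, 4, 0]

Work:
  0 f=>0 g=>0 h=>4 k=>4
  1 f=>1 g=>2 h=>2 k=>0
  2 f=>1 g=>2 h=>2 k=>0
  3 f=>0 g=>0 h=>4 k=>4
  4 f=>1 g=>2 h=>2 k=>0
⟦path⟧: [4, 0, 0, 4, 0]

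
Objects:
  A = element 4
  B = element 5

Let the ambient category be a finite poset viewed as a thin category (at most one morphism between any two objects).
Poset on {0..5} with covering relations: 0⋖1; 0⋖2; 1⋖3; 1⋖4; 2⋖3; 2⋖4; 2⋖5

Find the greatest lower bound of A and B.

Answer: A∧B = 2

Derivation:
Lower bounds of A=4 and B=5: {0,2}
  0 <= 2
  2 <= 2
glb = 2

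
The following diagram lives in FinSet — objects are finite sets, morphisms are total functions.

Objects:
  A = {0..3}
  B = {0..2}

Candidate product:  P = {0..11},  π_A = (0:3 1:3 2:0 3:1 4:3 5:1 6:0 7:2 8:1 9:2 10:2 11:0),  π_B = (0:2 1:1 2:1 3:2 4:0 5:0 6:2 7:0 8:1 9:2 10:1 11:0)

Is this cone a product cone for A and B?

|A|·|B| = 4·3 = 12;  |P| = 12
Check the pairing map k ↦ (π_A(k), π_B(k)):
  0 : (3,2)
  1 : (3,1)
  2 : (0,1)
  3 : (1,2)
  4 : (3,0)
  5 : (1,0)
  6 : (0,2)
  7 : (2,0)
  8 : (1,1)
  9 : (2,2)
  10 : (2,1)
  11 : (0,0)
distinct pairs in image: 12 / 12 needed
  → bijection onto A×B; projections well-typed.

Answer: VALID PRODUCT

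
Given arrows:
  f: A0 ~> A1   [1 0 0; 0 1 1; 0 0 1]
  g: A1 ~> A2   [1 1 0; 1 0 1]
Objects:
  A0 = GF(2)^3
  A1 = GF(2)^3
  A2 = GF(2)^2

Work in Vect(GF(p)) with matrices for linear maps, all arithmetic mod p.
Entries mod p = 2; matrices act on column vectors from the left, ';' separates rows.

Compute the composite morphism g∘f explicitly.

Answer: [1 1 1; 1 0 1]

Work:
  e0=⟨1,0,0⟩ f~>⟨1,0,0⟩ g~>⟨1,1⟩
  e1=⟨0,1,0⟩ f~>⟨0,1,0⟩ g~>⟨1,0⟩
  e2=⟨0,0,1⟩ f~>⟨0,1,1⟩ g~>⟨1,1⟩
⟦path⟧: [1 1 1; 1 0 1]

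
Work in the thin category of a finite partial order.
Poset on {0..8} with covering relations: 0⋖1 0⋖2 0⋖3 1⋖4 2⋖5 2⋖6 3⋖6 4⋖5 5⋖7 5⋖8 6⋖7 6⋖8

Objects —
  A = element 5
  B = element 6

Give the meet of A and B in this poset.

Answer: A∧B = 2

Derivation:
{x : x≤A ∧ x≤B} = {0,2}  (A=5, B=6)
  0 ≤ 2
  2 ≤ 2
glb = 2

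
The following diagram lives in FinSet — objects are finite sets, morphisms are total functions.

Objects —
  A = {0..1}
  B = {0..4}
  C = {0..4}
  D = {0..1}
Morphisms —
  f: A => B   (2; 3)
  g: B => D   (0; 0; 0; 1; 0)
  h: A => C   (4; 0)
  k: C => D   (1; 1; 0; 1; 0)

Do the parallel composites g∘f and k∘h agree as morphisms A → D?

1) trace f;g:
  0 f=>2 g=>0
  1 f=>3 g=>1
  composite₁ = (0; 1)
2) trace h;k:
  0 h=>4 k=>0
  1 h=>0 k=>1
  composite₂ = (0; 1)
Equal? YES — commutes

Answer: COMMUTES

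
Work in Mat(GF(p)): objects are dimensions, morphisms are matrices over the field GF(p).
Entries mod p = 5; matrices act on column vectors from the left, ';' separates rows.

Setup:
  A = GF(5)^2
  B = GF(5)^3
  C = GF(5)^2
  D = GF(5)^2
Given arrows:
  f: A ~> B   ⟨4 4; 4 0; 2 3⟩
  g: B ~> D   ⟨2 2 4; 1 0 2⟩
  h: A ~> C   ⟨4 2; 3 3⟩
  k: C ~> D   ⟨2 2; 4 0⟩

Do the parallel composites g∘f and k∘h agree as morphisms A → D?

1) trace f;g:
  e0=(1,0) f~>(4,4,2) g~>(4,3)
  e1=(0,1) f~>(4,0,3) g~>(0,0)
  composite₁ = ⟨4 0; 3 0⟩
2) trace h;k:
  e0=(1,0) h~>(4,3) k~>(4,1)
  e1=(0,1) h~>(2,3) k~>(0,3)
  composite₂ = ⟨4 0; 1 3⟩
Equal? NO — does not commute

Answer: DOES NOT COMMUTE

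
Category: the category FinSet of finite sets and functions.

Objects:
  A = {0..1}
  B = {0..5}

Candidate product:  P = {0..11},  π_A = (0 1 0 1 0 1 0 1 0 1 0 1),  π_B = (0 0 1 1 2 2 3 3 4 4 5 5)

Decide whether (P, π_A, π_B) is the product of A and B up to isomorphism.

Answer: VALID PRODUCT

Work:
|A|·|B| = 2·6 = 12;  |P| = 12
Check the pairing map k ↦ (π_A(k), π_B(k)):
  0 -> (0,0)
  1 -> (1,0)
  2 -> (0,1)
  3 -> (1,1)
  4 -> (0,2)
  5 -> (1,2)
  6 -> (0,3)
  7 -> (1,3)
  8 -> (0,4)
  9 -> (1,4)
  10 -> (0,5)
  11 -> (1,5)
distinct pairs in image: 12 / 12 needed
  → bijection onto A×B; projections well-typed.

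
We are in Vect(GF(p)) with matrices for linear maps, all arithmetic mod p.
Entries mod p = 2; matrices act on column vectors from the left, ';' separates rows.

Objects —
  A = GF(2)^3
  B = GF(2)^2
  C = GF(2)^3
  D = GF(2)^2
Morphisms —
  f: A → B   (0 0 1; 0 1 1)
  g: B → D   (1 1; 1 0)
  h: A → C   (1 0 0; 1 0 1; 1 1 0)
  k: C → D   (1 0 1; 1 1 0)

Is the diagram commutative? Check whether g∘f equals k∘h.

1) trace f;g:
  e0=⟨1,0,0⟩ f→⟨0,0⟩ g→⟨0,0⟩
  e1=⟨0,1,0⟩ f→⟨0,1⟩ g→⟨1,0⟩
  e2=⟨0,0,1⟩ f→⟨1,1⟩ g→⟨0,1⟩
  composite₁ = (0 1 0; 0 0 1)
2) trace h;k:
  e0=⟨1,0,0⟩ h→⟨1,1,1⟩ k→⟨0,0⟩
  e1=⟨0,1,0⟩ h→⟨0,0,1⟩ k→⟨1,0⟩
  e2=⟨0,0,1⟩ h→⟨0,1,0⟩ k→⟨0,1⟩
  composite₂ = (0 1 0; 0 0 1)
Equal? YES — commutes

Answer: COMMUTES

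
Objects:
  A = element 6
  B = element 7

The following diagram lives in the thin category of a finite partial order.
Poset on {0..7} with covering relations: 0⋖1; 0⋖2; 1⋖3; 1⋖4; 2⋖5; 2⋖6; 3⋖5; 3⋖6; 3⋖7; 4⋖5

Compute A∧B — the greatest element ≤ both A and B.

Answer: A∧B = 3

Trace:
Common predecessors of 6,7: {0,1,3}
  0 ≤ 3
  1 ≤ 3
  3 ≤ 3
glb = 3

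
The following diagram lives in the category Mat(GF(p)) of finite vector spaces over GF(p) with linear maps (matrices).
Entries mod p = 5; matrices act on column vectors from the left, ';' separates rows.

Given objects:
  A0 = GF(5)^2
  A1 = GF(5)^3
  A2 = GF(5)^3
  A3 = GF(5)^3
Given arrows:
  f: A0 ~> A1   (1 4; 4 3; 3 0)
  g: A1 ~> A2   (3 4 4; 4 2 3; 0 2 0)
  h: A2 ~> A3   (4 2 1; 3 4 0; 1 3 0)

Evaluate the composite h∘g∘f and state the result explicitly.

Answer: (4 1; 2 0; 4 0)

Work:
  e0=(1,0) f~>(1,4,3) g~>(1,1,3) h~>(4,2,4)
  e1=(0,1) f~>(4,3,0) g~>(4,2,1) h~>(1,0,0)
composite: (4 1; 2 0; 4 0)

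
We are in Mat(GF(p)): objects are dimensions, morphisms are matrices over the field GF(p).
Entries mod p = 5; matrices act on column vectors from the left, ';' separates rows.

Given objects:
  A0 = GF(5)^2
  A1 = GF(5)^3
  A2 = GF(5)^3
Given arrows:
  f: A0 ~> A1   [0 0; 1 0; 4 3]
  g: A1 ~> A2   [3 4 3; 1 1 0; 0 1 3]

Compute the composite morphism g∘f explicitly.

  e0=(1,0) f~>(0,1,4) g~>(1,1,3)
  e1=(0,1) f~>(0,0,3) g~>(4,0,4)
result: [1 4; 1 0; 3 4]

Answer: [1 4; 1 0; 3 4]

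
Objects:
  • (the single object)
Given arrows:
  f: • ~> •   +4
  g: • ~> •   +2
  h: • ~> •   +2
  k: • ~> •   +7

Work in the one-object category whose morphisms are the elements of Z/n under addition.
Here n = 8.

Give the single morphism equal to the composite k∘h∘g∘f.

  0 +4≡4 +2≡6 +2≡0 +7≡7  (mod 8)
composite: +7

Answer: +7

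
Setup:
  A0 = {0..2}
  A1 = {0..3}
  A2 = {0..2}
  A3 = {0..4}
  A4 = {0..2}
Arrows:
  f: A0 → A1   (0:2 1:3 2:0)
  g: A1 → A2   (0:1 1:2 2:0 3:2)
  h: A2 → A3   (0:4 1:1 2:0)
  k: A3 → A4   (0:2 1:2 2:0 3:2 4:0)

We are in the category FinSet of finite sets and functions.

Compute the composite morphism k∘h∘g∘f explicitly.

Answer: (0:0 1:2 2:2)

Work:
  0 f→2 g→0 h→4 k→0
  1 f→3 g→2 h→0 k→2
  2 f→0 g→1 h→1 k→2
⟦path⟧: (0:0 1:2 2:2)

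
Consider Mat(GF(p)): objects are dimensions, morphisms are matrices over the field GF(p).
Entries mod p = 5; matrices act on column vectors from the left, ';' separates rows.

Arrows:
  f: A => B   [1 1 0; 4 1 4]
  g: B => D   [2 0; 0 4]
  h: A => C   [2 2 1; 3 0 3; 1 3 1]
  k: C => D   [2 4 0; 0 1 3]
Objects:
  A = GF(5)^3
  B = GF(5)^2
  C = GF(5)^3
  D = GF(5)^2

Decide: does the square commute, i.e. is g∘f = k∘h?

1) trace f;g:
  e0=⟨1,0,0⟩ f=>⟨1,4⟩ g=>⟨2,1⟩
  e1=⟨0,1,0⟩ f=>⟨1,1⟩ g=>⟨2,4⟩
  e2=⟨0,0,1⟩ f=>⟨0,4⟩ g=>⟨0,1⟩
  composite₁ = [2 2 0; 1 4 1]
2) trace h;k:
  e0=⟨1,0,0⟩ h=>⟨2,3,1⟩ k=>⟨1,1⟩
  e1=⟨0,1,0⟩ h=>⟨2,0,3⟩ k=>⟨4,4⟩
  e2=⟨0,0,1⟩ h=>⟨1,3,1⟩ k=>⟨4,1⟩
  composite₂ = [1 4 4; 1 4 1]
Equal? distinct morphisms ✗

Answer: DOES NOT COMMUTE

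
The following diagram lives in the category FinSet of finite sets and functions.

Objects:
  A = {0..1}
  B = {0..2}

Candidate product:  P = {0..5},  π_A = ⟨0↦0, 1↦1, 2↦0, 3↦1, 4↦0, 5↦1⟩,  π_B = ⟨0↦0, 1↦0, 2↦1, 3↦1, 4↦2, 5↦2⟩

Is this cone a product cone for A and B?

|A|·|B| = 2·3 = 6;  |P| = 6
Check the pairing map k ↦ (π_A(k), π_B(k)):
  0 ↦ (0,0)
  1 ↦ (1,0)
  2 ↦ (0,1)
  3 ↦ (1,1)
  4 ↦ (0,2)
  5 ↦ (1,2)
distinct pairs in image: 6 / 6 needed
  → bijection onto A×B; projections well-typed.

Answer: VALID PRODUCT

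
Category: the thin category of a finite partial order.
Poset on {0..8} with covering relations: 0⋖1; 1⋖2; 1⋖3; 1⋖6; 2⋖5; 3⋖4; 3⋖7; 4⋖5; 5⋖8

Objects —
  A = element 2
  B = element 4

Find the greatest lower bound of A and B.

Answer: A∧B = 1

Derivation:
Common predecessors of 2,4: {0,1}
  0 <= 1
  1 <= 1
glb = 1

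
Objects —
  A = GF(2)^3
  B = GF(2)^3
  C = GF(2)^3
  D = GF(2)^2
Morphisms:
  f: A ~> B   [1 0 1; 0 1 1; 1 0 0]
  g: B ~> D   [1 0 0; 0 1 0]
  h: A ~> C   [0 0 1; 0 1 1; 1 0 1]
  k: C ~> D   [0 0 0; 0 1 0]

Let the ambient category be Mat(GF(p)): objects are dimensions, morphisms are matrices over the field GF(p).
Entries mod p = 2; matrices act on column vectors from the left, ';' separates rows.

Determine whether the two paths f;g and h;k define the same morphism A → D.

1) trace f;g:
  e0=⟨1,0,0⟩ f~>⟨1,0,1⟩ g~>⟨1,0⟩
  e1=⟨0,1,0⟩ f~>⟨0,1,0⟩ g~>⟨0,1⟩
  e2=⟨0,0,1⟩ f~>⟨1,1,0⟩ g~>⟨1,1⟩
  composite₁ = [1 0 1; 0 1 1]
2) trace h;k:
  e0=⟨1,0,0⟩ h~>⟨0,0,1⟩ k~>⟨0,0⟩
  e1=⟨0,1,0⟩ h~>⟨0,1,0⟩ k~>⟨0,1⟩
  e2=⟨0,0,1⟩ h~>⟨1,1,1⟩ k~>⟨0,1⟩
  composite₂ = [0 0 0; 0 1 1]
Equal? NO — does not commute

Answer: DOES NOT COMMUTE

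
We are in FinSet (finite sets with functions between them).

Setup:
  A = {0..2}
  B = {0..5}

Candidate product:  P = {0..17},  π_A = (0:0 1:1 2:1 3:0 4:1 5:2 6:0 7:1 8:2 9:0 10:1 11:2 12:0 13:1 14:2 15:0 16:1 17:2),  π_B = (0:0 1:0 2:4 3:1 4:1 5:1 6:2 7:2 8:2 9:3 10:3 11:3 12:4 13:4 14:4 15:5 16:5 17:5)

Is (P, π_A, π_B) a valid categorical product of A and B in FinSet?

Answer: NOT A VALID PRODUCT — duplicate pair at indices 13,2

Derivation:
|A|·|B| = 3·6 = 18;  |P| = 18
Check the pairing map k ↦ (π_A(k), π_B(k)):
  0 : (0,0)
  1 : (1,0)
  2 : (1,4)
  3 : (0,1)
  4 : (1,1)
  5 : (2,1)
  6 : (0,2)
  7 : (1,2)
  8 : (2,2)
  9 : (0,3)
  10 : (1,3)
  11 : (2,3)
  12 : (0,4)
  13 : (1,4)  ✗ repeats pair of k=2
  14 : (2,4)
  15 : (0,5)
  16 : (1,5)
  17 : (2,5)
distinct pairs in image: 17 / 18 needed
  → (1,4) hit at k=2 and k=13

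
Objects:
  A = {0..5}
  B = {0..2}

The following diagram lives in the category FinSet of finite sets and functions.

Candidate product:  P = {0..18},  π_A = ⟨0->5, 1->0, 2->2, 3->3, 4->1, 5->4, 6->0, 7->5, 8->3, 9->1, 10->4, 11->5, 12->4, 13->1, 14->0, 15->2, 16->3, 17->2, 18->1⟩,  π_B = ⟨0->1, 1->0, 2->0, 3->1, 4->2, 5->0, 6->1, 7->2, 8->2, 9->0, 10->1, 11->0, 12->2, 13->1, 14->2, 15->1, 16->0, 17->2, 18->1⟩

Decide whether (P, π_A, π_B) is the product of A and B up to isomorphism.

Answer: NOT A VALID PRODUCT — |P|=19 ≠ |A|·|B|=18

Derivation:
|A|·|B| = 6·3 = 18;  |P| = 19
  → cardinalities differ; no bijection possible.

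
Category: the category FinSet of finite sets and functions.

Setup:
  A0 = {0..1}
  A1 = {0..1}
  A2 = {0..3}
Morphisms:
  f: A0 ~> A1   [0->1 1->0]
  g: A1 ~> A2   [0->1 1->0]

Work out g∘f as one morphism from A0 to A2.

Answer: [0->0 1->1]

Derivation:
  0 f~>1 g~>0
  1 f~>0 g~>1
result: [0->0 1->1]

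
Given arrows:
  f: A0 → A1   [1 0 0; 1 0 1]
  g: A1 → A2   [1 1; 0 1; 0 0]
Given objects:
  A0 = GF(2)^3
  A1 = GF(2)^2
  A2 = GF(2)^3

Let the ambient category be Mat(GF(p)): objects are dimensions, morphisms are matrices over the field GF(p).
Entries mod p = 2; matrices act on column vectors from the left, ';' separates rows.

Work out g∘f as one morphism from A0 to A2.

Answer: [0 0 1; 1 0 1; 0 0 0]

Work:
  e0=[1,0,0] f→[1,1] g→[0,1,0]
  e1=[0,1,0] f→[0,0] g→[0,0,0]
  e2=[0,0,1] f→[0,1] g→[1,1,0]
composite: [0 0 1; 1 0 1; 0 0 0]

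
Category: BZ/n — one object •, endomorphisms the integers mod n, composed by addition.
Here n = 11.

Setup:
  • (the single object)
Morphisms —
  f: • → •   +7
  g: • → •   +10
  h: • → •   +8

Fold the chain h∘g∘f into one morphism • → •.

  0 +7≡7 +10≡6 +8≡3  (mod 11)
composite: +3

Answer: +3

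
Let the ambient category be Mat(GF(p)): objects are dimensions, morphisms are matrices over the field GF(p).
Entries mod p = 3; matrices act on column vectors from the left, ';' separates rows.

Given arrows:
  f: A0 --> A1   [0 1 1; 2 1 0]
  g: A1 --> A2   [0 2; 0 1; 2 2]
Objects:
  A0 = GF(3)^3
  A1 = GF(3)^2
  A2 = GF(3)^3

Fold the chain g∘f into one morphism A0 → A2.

  e0=[1,0,0] f-->[0,2] g-->[1,2,1]
  e1=[0,1,0] f-->[1,1] g-->[2,1,1]
  e2=[0,0,1] f-->[1,0] g-->[0,0,2]
composite: [1 2 0; 2 1 0; 1 1 2]

Answer: [1 2 0; 2 1 0; 1 1 2]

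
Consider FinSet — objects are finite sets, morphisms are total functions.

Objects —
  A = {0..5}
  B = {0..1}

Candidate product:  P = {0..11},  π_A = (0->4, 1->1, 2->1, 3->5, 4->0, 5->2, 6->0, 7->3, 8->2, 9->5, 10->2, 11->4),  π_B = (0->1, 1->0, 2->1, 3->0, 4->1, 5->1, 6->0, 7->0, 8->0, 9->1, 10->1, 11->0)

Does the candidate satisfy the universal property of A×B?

Answer: NOT A VALID PRODUCT — duplicate pair at indices 5,10

Work:
|A|·|B| = 6·2 = 12;  |P| = 12
Check the pairing map k ↦ (π_A(k), π_B(k)):
  0 -> (4,1)
  1 -> (1,0)
  2 -> (1,1)
  3 -> (5,0)
  4 -> (0,1)
  5 -> (2,1)
  6 -> (0,0)
  7 -> (3,0)
  8 -> (2,0)
  9 -> (5,1)
  10 -> (2,1)  ✗ repeats pair of k=5
  11 -> (4,0)
distinct pairs in image: 11 / 12 needed
  → (2,1) hit at k=5 and k=10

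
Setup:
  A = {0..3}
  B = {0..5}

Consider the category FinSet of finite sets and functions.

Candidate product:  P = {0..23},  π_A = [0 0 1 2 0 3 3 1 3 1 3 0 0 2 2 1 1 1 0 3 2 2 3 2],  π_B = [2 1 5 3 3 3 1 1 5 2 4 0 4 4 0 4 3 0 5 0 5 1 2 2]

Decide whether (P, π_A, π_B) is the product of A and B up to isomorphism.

Answer: VALID PRODUCT

Derivation:
|A|·|B| = 4·6 = 24;  |P| = 24
Check the pairing map k ↦ (π_A(k), π_B(k)):
  0 : (0,2)
  1 : (0,1)
  2 : (1,5)
  3 : (2,3)
  4 : (0,3)
  5 : (3,3)
  6 : (3,1)
  7 : (1,1)
  8 : (3,5)
  9 : (1,2)
  10 : (3,4)
  11 : (0,0)
  12 : (0,4)
  13 : (2,4)
  14 : (2,0)
  15 : (1,4)
  16 : (1,3)
  17 : (1,0)
  18 : (0,5)
  19 : (3,0)
  20 : (2,5)
  21 : (2,1)
  22 : (3,2)
  23 : (2,2)
distinct pairs in image: 24 / 24 needed
  → bijection onto A×B; projections well-typed.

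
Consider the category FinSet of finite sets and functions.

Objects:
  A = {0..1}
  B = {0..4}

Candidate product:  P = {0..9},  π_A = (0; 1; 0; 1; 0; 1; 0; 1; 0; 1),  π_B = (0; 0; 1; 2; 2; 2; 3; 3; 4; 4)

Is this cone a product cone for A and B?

|A|·|B| = 2·5 = 10;  |P| = 10
Check the pairing map k ↦ (π_A(k), π_B(k)):
  0 ↦ (0,0)
  1 ↦ (1,0)
  2 ↦ (0,1)
  3 ↦ (1,2)
  4 ↦ (0,2)
  5 ↦ (1,2)  ✗ repeats pair of k=3
  6 ↦ (0,3)
  7 ↦ (1,3)
  8 ↦ (0,4)
  9 ↦ (1,4)
distinct pairs in image: 9 / 10 needed
  → (1,2) hit at k=3 and k=5

Answer: NOT A VALID PRODUCT — duplicate pair at indices 5,3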